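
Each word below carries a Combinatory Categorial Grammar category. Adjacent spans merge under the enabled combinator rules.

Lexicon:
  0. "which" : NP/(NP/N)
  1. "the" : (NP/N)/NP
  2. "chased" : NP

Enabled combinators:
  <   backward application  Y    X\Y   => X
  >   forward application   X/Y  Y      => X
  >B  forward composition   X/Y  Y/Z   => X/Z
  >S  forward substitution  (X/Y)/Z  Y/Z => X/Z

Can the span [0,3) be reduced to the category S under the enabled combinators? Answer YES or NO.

NP/(NP/N) (NP/N)/NP NP
CKY chart[0,3] = {NP}; S ∉ chart

NO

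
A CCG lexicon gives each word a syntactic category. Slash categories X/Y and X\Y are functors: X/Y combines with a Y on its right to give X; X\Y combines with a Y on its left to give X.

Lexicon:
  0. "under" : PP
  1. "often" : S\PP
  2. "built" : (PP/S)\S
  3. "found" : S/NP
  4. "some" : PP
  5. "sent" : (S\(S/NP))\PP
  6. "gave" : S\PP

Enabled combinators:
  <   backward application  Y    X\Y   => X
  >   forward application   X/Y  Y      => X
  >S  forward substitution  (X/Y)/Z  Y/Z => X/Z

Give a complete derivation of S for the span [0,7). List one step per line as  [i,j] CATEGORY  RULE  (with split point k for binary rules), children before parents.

[0,1] PP  lex  "under"
[1,2] S\PP  lex  "often"
[0,2] S  <  k=1
[2,3] (PP/S)\S  lex  "built"
[0,3] PP/S  <  k=2
[3,4] S/NP  lex  "found"
[4,5] PP  lex  "some"
[5,6] (S\(S/NP))\PP  lex  "sent"
[4,6] S\(S/NP)  <  k=5
[3,6] S  <  k=4
[0,6] PP  >  k=3
[6,7] S\PP  lex  "gave"
[0,7] S  <  k=6

[0,7] S   <
  [0,6] PP   >
    [0,3] PP/S   <
      [0,2] S   <
        [0,1] "under" : PP
        [1,2] "often" : S\PP
      [2,3] "built" : (PP/S)\S
    [3,6] S   <
      [3,4] "found" : S/NP
      [4,6] S\(S/NP)   <
        [4,5] "some" : PP
        [5,6] "sent" : (S\(S/NP))\PP
  [6,7] "gave" : S\PP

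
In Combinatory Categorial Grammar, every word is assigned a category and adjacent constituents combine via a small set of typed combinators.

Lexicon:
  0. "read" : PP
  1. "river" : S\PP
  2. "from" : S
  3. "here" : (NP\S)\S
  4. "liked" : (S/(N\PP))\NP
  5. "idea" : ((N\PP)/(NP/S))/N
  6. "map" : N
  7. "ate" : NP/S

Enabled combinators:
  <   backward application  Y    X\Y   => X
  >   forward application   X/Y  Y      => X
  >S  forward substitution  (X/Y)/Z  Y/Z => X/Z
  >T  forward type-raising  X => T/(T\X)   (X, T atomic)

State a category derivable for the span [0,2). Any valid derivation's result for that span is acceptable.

[0,8] S   >
  [0,5] S/(N\PP)   <
    [0,4] NP   <
      [0,2] S   <
        [0,1] "read" : PP
        [1,2] "river" : S\PP
      [2,4] NP\S   <
        [2,3] "from" : S
        [3,4] "here" : (NP\S)\S
    [4,5] "liked" : (S/(N\PP))\NP
  [5,8] N\PP   >
    [5,7] (N\PP)/(NP/S)   >
      [5,6] "idea" : ((N\PP)/(NP/S))/N
      [6,7] "map" : N
    [7,8] "ate" : NP/S

S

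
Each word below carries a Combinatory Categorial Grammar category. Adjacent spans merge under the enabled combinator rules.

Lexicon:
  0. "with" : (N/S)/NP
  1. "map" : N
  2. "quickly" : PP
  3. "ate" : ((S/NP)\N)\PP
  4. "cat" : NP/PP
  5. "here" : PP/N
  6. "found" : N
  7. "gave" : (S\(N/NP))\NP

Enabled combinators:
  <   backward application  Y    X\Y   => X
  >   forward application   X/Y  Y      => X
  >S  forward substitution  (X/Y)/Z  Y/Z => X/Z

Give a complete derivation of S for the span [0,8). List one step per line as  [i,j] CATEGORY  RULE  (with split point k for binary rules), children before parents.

[0,8] S   <
  [0,4] N/NP   >S
    [0,1] "with" : (N/S)/NP
    [1,4] S/NP   <
      [1,2] "map" : N
      [2,4] (S/NP)\N   <
        [2,3] "quickly" : PP
        [3,4] "ate" : ((S/NP)\N)\PP
  [4,8] S\(N/NP)   <
    [4,7] NP   >
      [4,5] "cat" : NP/PP
      [5,7] PP   >
        [5,6] "here" : PP/N
        [6,7] "found" : N
    [7,8] "gave" : (S\(N/NP))\NP

[0,1] (N/S)/NP  lex  "with"
[1,2] N  lex  "map"
[2,3] PP  lex  "quickly"
[3,4] ((S/NP)\N)\PP  lex  "ate"
[2,4] (S/NP)\N  <  k=3
[1,4] S/NP  <  k=2
[0,4] N/NP  >S  k=1
[4,5] NP/PP  lex  "cat"
[5,6] PP/N  lex  "here"
[6,7] N  lex  "found"
[5,7] PP  >  k=6
[4,7] NP  >  k=5
[7,8] (S\(N/NP))\NP  lex  "gave"
[4,8] S\(N/NP)  <  k=7
[0,8] S  <  k=4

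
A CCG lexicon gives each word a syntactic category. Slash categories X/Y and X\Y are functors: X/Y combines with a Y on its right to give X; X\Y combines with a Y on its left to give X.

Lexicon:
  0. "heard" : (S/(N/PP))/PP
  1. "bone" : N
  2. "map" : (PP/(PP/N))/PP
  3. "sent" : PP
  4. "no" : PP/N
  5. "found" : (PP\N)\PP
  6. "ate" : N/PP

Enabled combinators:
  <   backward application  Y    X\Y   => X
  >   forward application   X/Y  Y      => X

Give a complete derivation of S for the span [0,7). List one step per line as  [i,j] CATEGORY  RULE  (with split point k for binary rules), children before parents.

[0,1] (S/(N/PP))/PP  lex  "heard"
[1,2] N  lex  "bone"
[2,3] (PP/(PP/N))/PP  lex  "map"
[3,4] PP  lex  "sent"
[2,4] PP/(PP/N)  >  k=3
[4,5] PP/N  lex  "no"
[2,5] PP  >  k=4
[5,6] (PP\N)\PP  lex  "found"
[2,6] PP\N  <  k=5
[1,6] PP  <  k=2
[0,6] S/(N/PP)  >  k=1
[6,7] N/PP  lex  "ate"
[0,7] S  >  k=6

[0,7] S   >
  [0,6] S/(N/PP)   >
    [0,1] "heard" : (S/(N/PP))/PP
    [1,6] PP   <
      [1,2] "bone" : N
      [2,6] PP\N   <
        [2,5] PP   >
          [2,4] PP/(PP/N)   >
            [2,3] "map" : (PP/(PP/N))/PP
            [3,4] "sent" : PP
          [4,5] "no" : PP/N
        [5,6] "found" : (PP\N)\PP
  [6,7] "ate" : N/PP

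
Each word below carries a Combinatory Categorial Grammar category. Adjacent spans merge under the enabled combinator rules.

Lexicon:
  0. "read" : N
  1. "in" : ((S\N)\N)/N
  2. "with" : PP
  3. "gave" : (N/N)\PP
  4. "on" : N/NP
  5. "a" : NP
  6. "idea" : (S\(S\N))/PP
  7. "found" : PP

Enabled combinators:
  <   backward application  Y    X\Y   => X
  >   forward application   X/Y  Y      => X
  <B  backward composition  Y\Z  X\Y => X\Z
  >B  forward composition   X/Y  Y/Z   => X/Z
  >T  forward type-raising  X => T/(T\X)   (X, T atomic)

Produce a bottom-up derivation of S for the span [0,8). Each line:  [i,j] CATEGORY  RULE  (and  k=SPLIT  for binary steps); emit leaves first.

[0,8] S   <
  [0,6] S\N   <
    [0,1] "read" : N
    [1,6] (S\N)\N   >
      [1,2] "in" : ((S\N)\N)/N
      [2,6] N   >
        [2,5] N/NP   >B
          [2,4] N/N   <
            [2,3] "with" : PP
            [3,4] "gave" : (N/N)\PP
          [4,5] "on" : N/NP
        [5,6] "a" : NP
  [6,8] S\(S\N)   >
    [6,7] "idea" : (S\(S\N))/PP
    [7,8] "found" : PP

[0,1] N  lex  "read"
[1,2] ((S\N)\N)/N  lex  "in"
[2,3] PP  lex  "with"
[3,4] (N/N)\PP  lex  "gave"
[2,4] N/N  <  k=3
[4,5] N/NP  lex  "on"
[2,5] N/NP  >B  k=4
[5,6] NP  lex  "a"
[2,6] N  >  k=5
[1,6] (S\N)\N  >  k=2
[0,6] S\N  <  k=1
[6,7] (S\(S\N))/PP  lex  "idea"
[7,8] PP  lex  "found"
[6,8] S\(S\N)  >  k=7
[0,8] S  <  k=6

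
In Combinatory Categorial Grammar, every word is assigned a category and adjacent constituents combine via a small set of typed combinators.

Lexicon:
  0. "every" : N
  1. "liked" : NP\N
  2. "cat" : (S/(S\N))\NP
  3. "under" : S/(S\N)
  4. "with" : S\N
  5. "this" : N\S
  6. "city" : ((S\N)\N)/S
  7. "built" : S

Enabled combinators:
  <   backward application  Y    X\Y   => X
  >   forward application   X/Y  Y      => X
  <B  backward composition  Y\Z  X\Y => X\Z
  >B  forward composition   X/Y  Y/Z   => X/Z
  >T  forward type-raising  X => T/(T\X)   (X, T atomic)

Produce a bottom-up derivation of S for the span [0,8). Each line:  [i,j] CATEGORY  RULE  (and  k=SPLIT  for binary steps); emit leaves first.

[0,1] N  lex  "every"
[0,1] NP/(NP\N)  >T
[1,2] NP\N  lex  "liked"
[0,2] NP  >  k=1
[2,3] (S/(S\N))\NP  lex  "cat"
[0,3] S/(S\N)  <  k=2
[3,4] S/(S\N)  lex  "under"
[4,5] S\N  lex  "with"
[3,5] S  >  k=4
[5,6] N\S  lex  "this"
[3,6] N  <  k=5
[6,7] ((S\N)\N)/S  lex  "city"
[7,8] S  lex  "built"
[6,8] (S\N)\N  >  k=7
[3,8] S\N  <  k=6
[0,8] S  >  k=3

[0,8] S   >
  [0,3] S/(S\N)   <
    [0,2] NP   >
      [0,1] NP/(NP\N)   >T
        [0,1] "every" : N
      [1,2] "liked" : NP\N
    [2,3] "cat" : (S/(S\N))\NP
  [3,8] S\N   <
    [3,6] N   <
      [3,5] S   >
        [3,4] "under" : S/(S\N)
        [4,5] "with" : S\N
      [5,6] "this" : N\S
    [6,8] (S\N)\N   >
      [6,7] "city" : ((S\N)\N)/S
      [7,8] "built" : S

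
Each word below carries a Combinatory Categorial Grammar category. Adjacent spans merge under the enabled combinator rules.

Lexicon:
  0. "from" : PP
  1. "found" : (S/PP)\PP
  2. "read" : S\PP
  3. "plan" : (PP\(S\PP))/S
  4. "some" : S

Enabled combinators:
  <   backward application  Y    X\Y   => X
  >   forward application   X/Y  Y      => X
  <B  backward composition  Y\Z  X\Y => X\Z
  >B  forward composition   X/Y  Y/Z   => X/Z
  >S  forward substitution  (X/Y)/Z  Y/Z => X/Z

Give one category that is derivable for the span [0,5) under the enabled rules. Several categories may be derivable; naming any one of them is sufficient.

S

[0,5] S   >
  [0,2] S/PP   <
    [0,1] "from" : PP
    [1,2] "found" : (S/PP)\PP
  [2,5] PP   <
    [2,3] "read" : S\PP
    [3,5] PP\(S\PP)   >
      [3,4] "plan" : (PP\(S\PP))/S
      [4,5] "some" : S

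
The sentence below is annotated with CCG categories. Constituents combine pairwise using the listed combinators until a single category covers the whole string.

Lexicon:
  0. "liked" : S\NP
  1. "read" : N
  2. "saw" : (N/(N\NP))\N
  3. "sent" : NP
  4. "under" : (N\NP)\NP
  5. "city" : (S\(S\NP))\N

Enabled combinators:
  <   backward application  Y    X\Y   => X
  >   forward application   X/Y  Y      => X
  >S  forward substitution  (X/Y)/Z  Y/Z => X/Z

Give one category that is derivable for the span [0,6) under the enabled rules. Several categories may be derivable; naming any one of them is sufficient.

[0,6] S   <
  [0,1] "liked" : S\NP
  [1,6] S\(S\NP)   <
    [1,5] N   >
      [1,3] N/(N\NP)   <
        [1,2] "read" : N
        [2,3] "saw" : (N/(N\NP))\N
      [3,5] N\NP   <
        [3,4] "sent" : NP
        [4,5] "under" : (N\NP)\NP
    [5,6] "city" : (S\(S\NP))\N

S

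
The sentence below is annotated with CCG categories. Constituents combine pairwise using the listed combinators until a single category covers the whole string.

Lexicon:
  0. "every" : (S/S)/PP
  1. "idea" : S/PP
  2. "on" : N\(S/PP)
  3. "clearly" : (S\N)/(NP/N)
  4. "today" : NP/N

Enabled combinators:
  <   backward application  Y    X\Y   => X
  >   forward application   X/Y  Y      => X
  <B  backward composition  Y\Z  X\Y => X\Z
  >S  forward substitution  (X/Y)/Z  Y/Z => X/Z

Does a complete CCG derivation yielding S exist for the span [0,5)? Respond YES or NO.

[0,5] S   <
  [0,3] N   <
    [0,2] S/PP   >S
      [0,1] "every" : (S/S)/PP
      [1,2] "idea" : S/PP
    [2,3] "on" : N\(S/PP)
  [3,5] S\N   >
    [3,4] "clearly" : (S\N)/(NP/N)
    [4,5] "today" : NP/N

YES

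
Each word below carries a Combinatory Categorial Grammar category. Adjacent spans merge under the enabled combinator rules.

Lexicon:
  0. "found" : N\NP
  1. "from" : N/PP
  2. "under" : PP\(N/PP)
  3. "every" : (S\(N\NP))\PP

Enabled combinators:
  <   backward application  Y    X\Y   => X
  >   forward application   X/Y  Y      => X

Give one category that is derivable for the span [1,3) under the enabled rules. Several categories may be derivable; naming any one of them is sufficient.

PP

[0,4] S   <
  [0,1] "found" : N\NP
  [1,4] S\(N\NP)   <
    [1,3] PP   <
      [1,2] "from" : N/PP
      [2,3] "under" : PP\(N/PP)
    [3,4] "every" : (S\(N\NP))\PP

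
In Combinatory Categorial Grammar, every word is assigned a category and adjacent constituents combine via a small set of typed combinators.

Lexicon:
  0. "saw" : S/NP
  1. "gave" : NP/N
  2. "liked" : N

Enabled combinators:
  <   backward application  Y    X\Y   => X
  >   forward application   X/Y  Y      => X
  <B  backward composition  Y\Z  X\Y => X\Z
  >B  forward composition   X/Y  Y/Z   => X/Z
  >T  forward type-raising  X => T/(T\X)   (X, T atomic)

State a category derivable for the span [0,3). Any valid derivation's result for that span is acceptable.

S

[0,3] S   >
  [0,2] S/N   >B
    [0,1] "saw" : S/NP
    [1,2] "gave" : NP/N
  [2,3] "liked" : N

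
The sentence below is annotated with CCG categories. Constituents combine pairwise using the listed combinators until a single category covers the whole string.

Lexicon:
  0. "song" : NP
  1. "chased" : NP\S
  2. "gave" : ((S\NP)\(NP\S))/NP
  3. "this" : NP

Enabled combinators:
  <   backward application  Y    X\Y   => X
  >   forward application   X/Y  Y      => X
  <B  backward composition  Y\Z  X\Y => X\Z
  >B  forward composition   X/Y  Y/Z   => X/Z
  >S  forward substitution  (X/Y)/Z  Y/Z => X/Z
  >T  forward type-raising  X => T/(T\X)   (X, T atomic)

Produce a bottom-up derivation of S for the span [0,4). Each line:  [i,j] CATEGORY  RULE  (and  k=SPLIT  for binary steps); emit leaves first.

[0,1] NP  lex  "song"
[0,1] S/(S\NP)  >T
[1,2] NP\S  lex  "chased"
[2,3] ((S\NP)\(NP\S))/NP  lex  "gave"
[3,4] NP  lex  "this"
[2,4] (S\NP)\(NP\S)  >  k=3
[1,4] S\NP  <  k=2
[0,4] S  >  k=1

[0,4] S   >
  [0,1] S/(S\NP)   >T
    [0,1] "song" : NP
  [1,4] S\NP   <
    [1,2] "chased" : NP\S
    [2,4] (S\NP)\(NP\S)   >
      [2,3] "gave" : ((S\NP)\(NP\S))/NP
      [3,4] "this" : NP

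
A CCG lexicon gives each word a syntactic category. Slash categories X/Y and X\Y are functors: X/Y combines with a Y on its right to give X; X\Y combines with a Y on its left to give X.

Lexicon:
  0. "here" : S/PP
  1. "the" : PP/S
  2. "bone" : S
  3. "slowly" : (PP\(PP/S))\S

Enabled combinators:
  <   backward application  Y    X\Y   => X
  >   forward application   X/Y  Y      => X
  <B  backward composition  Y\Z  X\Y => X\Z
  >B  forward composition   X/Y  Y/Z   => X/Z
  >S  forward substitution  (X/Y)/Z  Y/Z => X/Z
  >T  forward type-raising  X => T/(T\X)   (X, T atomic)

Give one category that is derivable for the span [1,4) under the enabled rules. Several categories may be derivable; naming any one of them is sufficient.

[0,4] S   >
  [0,1] "here" : S/PP
  [1,4] PP   <
    [1,2] "the" : PP/S
    [2,4] PP\(PP/S)   <
      [2,3] "bone" : S
      [3,4] "slowly" : (PP\(PP/S))\S

PP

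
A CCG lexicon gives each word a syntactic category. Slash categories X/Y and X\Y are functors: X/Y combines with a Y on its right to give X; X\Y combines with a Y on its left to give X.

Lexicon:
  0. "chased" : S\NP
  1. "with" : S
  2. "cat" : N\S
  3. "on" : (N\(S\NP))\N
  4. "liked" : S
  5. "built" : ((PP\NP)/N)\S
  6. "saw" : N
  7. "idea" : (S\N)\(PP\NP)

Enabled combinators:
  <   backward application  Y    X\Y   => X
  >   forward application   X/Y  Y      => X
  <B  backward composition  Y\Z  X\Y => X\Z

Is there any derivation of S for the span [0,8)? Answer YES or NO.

[0,8] S   <
  [0,4] N   <
    [0,1] "chased" : S\NP
    [1,4] N\(S\NP)   <
      [1,3] N   <
        [1,2] "with" : S
        [2,3] "cat" : N\S
      [3,4] "on" : (N\(S\NP))\N
  [4,8] S\N   <
    [4,7] PP\NP   >
      [4,6] (PP\NP)/N   <
        [4,5] "liked" : S
        [5,6] "built" : ((PP\NP)/N)\S
      [6,7] "saw" : N
    [7,8] "idea" : (S\N)\(PP\NP)

YES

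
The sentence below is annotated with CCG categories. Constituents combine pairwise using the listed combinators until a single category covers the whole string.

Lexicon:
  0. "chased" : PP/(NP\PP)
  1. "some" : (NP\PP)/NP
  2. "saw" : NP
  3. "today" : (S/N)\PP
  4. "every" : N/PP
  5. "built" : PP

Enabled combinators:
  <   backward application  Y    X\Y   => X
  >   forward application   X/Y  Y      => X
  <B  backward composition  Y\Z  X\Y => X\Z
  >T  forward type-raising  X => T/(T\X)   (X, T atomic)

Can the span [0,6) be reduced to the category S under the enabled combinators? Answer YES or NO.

[0,6] S   >
  [0,4] S/N   <
    [0,3] PP   >
      [0,1] "chased" : PP/(NP\PP)
      [1,3] NP\PP   >
        [1,2] "some" : (NP\PP)/NP
        [2,3] "saw" : NP
    [3,4] "today" : (S/N)\PP
  [4,6] N   >
    [4,5] "every" : N/PP
    [5,6] "built" : PP

YES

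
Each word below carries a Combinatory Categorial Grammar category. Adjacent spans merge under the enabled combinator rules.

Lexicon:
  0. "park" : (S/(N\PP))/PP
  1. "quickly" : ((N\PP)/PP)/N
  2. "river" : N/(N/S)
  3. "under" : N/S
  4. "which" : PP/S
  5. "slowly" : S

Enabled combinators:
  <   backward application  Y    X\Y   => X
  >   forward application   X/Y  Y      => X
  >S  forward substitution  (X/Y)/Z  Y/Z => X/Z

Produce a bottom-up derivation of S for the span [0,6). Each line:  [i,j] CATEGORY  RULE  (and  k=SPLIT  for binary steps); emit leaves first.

[0,6] S   >
  [0,4] S/PP   >S
    [0,1] "park" : (S/(N\PP))/PP
    [1,4] (N\PP)/PP   >
      [1,2] "quickly" : ((N\PP)/PP)/N
      [2,4] N   >
        [2,3] "river" : N/(N/S)
        [3,4] "under" : N/S
  [4,6] PP   >
    [4,5] "which" : PP/S
    [5,6] "slowly" : S

[0,1] (S/(N\PP))/PP  lex  "park"
[1,2] ((N\PP)/PP)/N  lex  "quickly"
[2,3] N/(N/S)  lex  "river"
[3,4] N/S  lex  "under"
[2,4] N  >  k=3
[1,4] (N\PP)/PP  >  k=2
[0,4] S/PP  >S  k=1
[4,5] PP/S  lex  "which"
[5,6] S  lex  "slowly"
[4,6] PP  >  k=5
[0,6] S  >  k=4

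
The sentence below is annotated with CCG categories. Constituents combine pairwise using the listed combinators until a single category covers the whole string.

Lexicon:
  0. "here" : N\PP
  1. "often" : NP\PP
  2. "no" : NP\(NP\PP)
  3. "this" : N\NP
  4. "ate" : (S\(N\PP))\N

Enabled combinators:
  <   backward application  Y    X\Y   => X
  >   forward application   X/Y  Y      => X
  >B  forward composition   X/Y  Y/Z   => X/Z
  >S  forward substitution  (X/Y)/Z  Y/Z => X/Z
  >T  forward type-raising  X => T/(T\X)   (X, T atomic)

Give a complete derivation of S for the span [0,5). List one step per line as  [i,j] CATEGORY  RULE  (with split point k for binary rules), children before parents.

[0,5] S   <
  [0,1] "here" : N\PP
  [1,5] S\(N\PP)   <
    [1,4] N   <
      [1,3] NP   <
        [1,2] "often" : NP\PP
        [2,3] "no" : NP\(NP\PP)
      [3,4] "this" : N\NP
    [4,5] "ate" : (S\(N\PP))\N

[0,1] N\PP  lex  "here"
[1,2] NP\PP  lex  "often"
[2,3] NP\(NP\PP)  lex  "no"
[1,3] NP  <  k=2
[3,4] N\NP  lex  "this"
[1,4] N  <  k=3
[4,5] (S\(N\PP))\N  lex  "ate"
[1,5] S\(N\PP)  <  k=4
[0,5] S  <  k=1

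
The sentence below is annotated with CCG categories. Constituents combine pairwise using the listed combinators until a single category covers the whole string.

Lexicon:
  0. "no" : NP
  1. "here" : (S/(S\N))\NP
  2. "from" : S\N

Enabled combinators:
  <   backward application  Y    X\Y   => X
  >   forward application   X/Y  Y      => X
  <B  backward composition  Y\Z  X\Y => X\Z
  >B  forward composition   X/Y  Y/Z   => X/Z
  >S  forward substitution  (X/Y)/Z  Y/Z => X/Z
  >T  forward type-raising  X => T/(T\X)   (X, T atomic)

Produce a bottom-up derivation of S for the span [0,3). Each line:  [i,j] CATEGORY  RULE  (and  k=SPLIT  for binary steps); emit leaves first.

[0,1] NP  lex  "no"
[1,2] (S/(S\N))\NP  lex  "here"
[0,2] S/(S\N)  <  k=1
[2,3] S\N  lex  "from"
[0,3] S  >  k=2

[0,3] S   >
  [0,2] S/(S\N)   <
    [0,1] "no" : NP
    [1,2] "here" : (S/(S\N))\NP
  [2,3] "from" : S\N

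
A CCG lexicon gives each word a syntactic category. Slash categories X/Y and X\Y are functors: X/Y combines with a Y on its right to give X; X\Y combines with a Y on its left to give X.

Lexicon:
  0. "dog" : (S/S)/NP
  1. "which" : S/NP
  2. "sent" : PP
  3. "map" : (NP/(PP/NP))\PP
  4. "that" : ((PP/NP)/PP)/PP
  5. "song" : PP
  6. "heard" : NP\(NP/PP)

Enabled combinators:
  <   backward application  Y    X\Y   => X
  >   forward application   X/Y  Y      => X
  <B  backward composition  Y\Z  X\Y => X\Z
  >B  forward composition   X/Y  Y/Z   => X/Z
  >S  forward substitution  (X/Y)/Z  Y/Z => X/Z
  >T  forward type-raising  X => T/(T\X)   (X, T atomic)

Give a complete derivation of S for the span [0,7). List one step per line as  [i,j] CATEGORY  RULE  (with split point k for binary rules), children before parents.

[0,1] (S/S)/NP  lex  "dog"
[1,2] S/NP  lex  "which"
[0,2] S/NP  >S  k=1
[2,3] PP  lex  "sent"
[3,4] (NP/(PP/NP))\PP  lex  "map"
[2,4] NP/(PP/NP)  <  k=3
[4,5] ((PP/NP)/PP)/PP  lex  "that"
[5,6] PP  lex  "song"
[4,6] (PP/NP)/PP  >  k=5
[2,6] NP/PP  >B  k=4
[6,7] NP\(NP/PP)  lex  "heard"
[2,7] NP  <  k=6
[0,7] S  >  k=2

[0,7] S   >
  [0,2] S/NP   >S
    [0,1] "dog" : (S/S)/NP
    [1,2] "which" : S/NP
  [2,7] NP   <
    [2,6] NP/PP   >B
      [2,4] NP/(PP/NP)   <
        [2,3] "sent" : PP
        [3,4] "map" : (NP/(PP/NP))\PP
      [4,6] (PP/NP)/PP   >
        [4,5] "that" : ((PP/NP)/PP)/PP
        [5,6] "song" : PP
    [6,7] "heard" : NP\(NP/PP)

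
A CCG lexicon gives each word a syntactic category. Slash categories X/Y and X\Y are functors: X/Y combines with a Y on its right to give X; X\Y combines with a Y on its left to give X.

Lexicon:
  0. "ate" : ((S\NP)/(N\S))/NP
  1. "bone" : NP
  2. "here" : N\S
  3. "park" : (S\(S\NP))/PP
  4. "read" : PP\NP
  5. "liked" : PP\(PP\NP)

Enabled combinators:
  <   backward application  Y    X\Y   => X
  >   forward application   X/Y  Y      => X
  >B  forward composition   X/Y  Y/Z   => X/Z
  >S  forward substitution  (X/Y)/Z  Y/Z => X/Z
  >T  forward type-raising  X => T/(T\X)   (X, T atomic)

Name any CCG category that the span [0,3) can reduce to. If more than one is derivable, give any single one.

S\NP

[0,6] S   <
  [0,3] S\NP   >
    [0,2] (S\NP)/(N\S)   >
      [0,1] "ate" : ((S\NP)/(N\S))/NP
      [1,2] "bone" : NP
    [2,3] "here" : N\S
  [3,6] S\(S\NP)   >
    [3,4] "park" : (S\(S\NP))/PP
    [4,6] PP   <
      [4,5] "read" : PP\NP
      [5,6] "liked" : PP\(PP\NP)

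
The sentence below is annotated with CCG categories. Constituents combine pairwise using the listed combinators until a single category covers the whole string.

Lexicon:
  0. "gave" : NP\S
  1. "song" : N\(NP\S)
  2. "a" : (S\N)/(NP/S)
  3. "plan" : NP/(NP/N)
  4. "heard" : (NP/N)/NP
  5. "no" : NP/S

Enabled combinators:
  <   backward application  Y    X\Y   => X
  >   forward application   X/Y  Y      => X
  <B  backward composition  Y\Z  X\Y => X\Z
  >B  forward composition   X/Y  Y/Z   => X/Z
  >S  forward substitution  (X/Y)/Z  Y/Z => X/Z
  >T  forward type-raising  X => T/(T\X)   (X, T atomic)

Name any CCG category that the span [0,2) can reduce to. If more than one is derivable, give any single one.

[0,6] S   <
  [0,2] N   <
    [0,1] "gave" : NP\S
    [1,2] "song" : N\(NP\S)
  [2,6] S\N   >
    [2,3] "a" : (S\N)/(NP/S)
    [3,6] NP/S   >B
      [3,5] NP/NP   >B
        [3,4] "plan" : NP/(NP/N)
        [4,5] "heard" : (NP/N)/NP
      [5,6] "no" : NP/S

N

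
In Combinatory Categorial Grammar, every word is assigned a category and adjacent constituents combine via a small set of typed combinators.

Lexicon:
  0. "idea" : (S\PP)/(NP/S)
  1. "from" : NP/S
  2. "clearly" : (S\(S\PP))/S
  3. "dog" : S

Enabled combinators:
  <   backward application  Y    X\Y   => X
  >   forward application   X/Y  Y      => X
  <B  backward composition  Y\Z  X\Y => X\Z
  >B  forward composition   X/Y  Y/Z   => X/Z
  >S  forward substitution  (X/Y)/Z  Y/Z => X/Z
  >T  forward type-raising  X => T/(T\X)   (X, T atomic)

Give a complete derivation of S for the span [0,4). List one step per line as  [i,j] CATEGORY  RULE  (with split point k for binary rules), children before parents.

[0,1] (S\PP)/(NP/S)  lex  "idea"
[1,2] NP/S  lex  "from"
[0,2] S\PP  >  k=1
[2,3] (S\(S\PP))/S  lex  "clearly"
[3,4] S  lex  "dog"
[2,4] S\(S\PP)  >  k=3
[0,4] S  <  k=2

[0,4] S   <
  [0,2] S\PP   >
    [0,1] "idea" : (S\PP)/(NP/S)
    [1,2] "from" : NP/S
  [2,4] S\(S\PP)   >
    [2,3] "clearly" : (S\(S\PP))/S
    [3,4] "dog" : S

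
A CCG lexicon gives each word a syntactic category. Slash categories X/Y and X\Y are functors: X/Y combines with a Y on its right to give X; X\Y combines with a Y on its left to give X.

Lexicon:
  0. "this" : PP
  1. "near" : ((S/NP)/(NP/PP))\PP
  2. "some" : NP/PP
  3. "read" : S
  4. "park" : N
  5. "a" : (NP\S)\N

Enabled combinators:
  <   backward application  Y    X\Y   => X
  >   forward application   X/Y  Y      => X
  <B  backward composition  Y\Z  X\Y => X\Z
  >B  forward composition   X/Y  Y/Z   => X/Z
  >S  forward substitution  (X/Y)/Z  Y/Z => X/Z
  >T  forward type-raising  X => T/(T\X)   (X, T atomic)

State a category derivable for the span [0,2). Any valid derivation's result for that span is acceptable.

(S/NP)/(NP/PP)

[0,6] S   >
  [0,3] S/NP   >
    [0,2] (S/NP)/(NP/PP)   <
      [0,1] "this" : PP
      [1,2] "near" : ((S/NP)/(NP/PP))\PP
    [2,3] "some" : NP/PP
  [3,6] NP   >
    [3,4] NP/(NP\S)   >T
      [3,4] "read" : S
    [4,6] NP\S   <
      [4,5] "park" : N
      [5,6] "a" : (NP\S)\N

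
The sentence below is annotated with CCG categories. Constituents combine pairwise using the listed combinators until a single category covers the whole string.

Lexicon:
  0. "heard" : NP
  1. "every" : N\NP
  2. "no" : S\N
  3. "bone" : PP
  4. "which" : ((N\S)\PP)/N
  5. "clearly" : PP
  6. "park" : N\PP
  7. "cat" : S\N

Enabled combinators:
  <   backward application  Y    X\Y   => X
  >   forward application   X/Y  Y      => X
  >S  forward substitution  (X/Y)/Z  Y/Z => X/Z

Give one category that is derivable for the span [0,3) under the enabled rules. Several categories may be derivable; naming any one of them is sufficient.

S

[0,8] S   <
  [0,7] N   <
    [0,3] S   <
      [0,2] N   <
        [0,1] "heard" : NP
        [1,2] "every" : N\NP
      [2,3] "no" : S\N
    [3,7] N\S   <
      [3,4] "bone" : PP
      [4,7] (N\S)\PP   >
        [4,5] "which" : ((N\S)\PP)/N
        [5,7] N   <
          [5,6] "clearly" : PP
          [6,7] "park" : N\PP
  [7,8] "cat" : S\N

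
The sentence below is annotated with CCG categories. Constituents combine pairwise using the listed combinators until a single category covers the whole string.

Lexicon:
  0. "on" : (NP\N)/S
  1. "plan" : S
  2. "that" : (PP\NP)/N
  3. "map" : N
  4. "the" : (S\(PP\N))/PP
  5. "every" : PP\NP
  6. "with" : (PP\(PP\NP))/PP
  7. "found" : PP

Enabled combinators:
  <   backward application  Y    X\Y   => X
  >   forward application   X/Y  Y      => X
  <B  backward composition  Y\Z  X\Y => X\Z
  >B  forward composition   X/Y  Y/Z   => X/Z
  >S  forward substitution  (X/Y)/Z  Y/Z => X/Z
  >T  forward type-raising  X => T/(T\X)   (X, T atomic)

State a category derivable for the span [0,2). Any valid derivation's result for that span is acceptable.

[0,8] S   <
  [0,4] PP\N   <B
    [0,2] NP\N   >
      [0,1] "on" : (NP\N)/S
      [1,2] "plan" : S
    [2,4] PP\NP   >
      [2,3] "that" : (PP\NP)/N
      [3,4] "map" : N
  [4,8] S\(PP\N)   >
    [4,5] "the" : (S\(PP\N))/PP
    [5,8] PP   <
      [5,6] "every" : PP\NP
      [6,8] PP\(PP\NP)   >
        [6,7] "with" : (PP\(PP\NP))/PP
        [7,8] "found" : PP

NP\N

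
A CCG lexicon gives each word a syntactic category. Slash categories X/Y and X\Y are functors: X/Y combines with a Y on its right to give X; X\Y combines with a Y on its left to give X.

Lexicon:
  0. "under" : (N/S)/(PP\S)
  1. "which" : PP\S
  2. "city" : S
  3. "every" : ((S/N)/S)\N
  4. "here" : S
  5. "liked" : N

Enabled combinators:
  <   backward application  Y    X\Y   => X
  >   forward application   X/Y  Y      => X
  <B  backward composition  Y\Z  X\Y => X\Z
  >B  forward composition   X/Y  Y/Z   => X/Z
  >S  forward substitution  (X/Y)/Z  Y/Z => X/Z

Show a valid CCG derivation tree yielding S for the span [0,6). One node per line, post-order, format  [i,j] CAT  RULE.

[0,6] S   >
  [0,5] S/N   >
    [0,4] (S/N)/S   <
      [0,3] N   >
        [0,2] N/S   >
          [0,1] "under" : (N/S)/(PP\S)
          [1,2] "which" : PP\S
        [2,3] "city" : S
      [3,4] "every" : ((S/N)/S)\N
    [4,5] "here" : S
  [5,6] "liked" : N

[0,1] (N/S)/(PP\S)  lex  "under"
[1,2] PP\S  lex  "which"
[0,2] N/S  >  k=1
[2,3] S  lex  "city"
[0,3] N  >  k=2
[3,4] ((S/N)/S)\N  lex  "every"
[0,4] (S/N)/S  <  k=3
[4,5] S  lex  "here"
[0,5] S/N  >  k=4
[5,6] N  lex  "liked"
[0,6] S  >  k=5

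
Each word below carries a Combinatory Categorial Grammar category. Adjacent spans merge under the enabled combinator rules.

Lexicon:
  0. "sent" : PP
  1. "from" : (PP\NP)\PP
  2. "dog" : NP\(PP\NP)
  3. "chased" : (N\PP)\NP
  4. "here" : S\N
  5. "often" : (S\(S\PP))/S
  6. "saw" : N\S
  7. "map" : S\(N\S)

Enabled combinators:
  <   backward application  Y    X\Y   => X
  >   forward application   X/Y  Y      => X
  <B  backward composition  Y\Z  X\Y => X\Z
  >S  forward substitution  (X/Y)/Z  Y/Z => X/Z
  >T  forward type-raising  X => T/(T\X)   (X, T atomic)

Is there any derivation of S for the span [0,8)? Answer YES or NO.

[0,8] S   <
  [0,5] S\PP   <B
    [0,4] N\PP   <
      [0,3] NP   >
        [0,1] NP/(NP\PP)   >T
          [0,1] "sent" : PP
        [1,3] NP\PP   <B
          [1,2] "from" : (PP\NP)\PP
          [2,3] "dog" : NP\(PP\NP)
      [3,4] "chased" : (N\PP)\NP
    [4,5] "here" : S\N
  [5,8] S\(S\PP)   >
    [5,6] "often" : (S\(S\PP))/S
    [6,8] S   <
      [6,7] "saw" : N\S
      [7,8] "map" : S\(N\S)

YES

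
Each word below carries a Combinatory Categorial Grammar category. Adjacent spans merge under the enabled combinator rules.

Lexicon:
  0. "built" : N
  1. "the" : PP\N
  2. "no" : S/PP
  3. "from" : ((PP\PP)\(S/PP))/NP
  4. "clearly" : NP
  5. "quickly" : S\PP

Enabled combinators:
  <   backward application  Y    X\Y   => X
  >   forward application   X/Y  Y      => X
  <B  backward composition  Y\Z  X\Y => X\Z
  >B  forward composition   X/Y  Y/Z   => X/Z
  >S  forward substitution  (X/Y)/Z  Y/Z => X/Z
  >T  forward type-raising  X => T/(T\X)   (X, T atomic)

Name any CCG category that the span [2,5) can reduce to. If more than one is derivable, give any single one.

[0,6] S   <
  [0,2] PP   <
    [0,1] "built" : N
    [1,2] "the" : PP\N
  [2,6] S\PP   <B
    [2,5] PP\PP   <
      [2,3] "no" : S/PP
      [3,5] (PP\PP)\(S/PP)   >
        [3,4] "from" : ((PP\PP)\(S/PP))/NP
        [4,5] "clearly" : NP
    [5,6] "quickly" : S\PP

PP\PP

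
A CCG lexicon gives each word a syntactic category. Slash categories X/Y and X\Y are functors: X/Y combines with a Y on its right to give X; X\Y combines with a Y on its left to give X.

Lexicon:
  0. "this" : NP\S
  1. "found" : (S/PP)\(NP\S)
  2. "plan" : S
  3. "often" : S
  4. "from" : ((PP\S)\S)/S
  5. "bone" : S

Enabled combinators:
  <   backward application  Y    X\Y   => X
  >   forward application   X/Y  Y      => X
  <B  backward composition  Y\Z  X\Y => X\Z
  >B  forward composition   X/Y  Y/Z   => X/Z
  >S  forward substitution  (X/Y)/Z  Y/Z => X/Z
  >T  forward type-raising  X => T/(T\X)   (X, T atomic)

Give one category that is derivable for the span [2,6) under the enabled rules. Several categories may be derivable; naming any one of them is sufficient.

[0,6] S   >
  [0,2] S/PP   <
    [0,1] "this" : NP\S
    [1,2] "found" : (S/PP)\(NP\S)
  [2,6] PP   <
    [2,3] "plan" : S
    [3,6] PP\S   <
      [3,4] "often" : S
      [4,6] (PP\S)\S   >
        [4,5] "from" : ((PP\S)\S)/S
        [5,6] "bone" : S

PP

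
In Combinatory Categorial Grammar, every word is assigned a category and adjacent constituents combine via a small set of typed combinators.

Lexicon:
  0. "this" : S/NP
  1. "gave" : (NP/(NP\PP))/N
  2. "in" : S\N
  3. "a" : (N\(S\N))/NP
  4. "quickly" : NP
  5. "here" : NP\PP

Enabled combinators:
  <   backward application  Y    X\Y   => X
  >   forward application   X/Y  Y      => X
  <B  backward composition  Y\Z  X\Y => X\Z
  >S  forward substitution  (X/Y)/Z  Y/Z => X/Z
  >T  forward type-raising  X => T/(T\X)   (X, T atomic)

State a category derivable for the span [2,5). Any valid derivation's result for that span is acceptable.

N

[0,6] S   >
  [0,1] "this" : S/NP
  [1,6] NP   >
    [1,5] NP/(NP\PP)   >
      [1,2] "gave" : (NP/(NP\PP))/N
      [2,5] N   <
        [2,3] "in" : S\N
        [3,5] N\(S\N)   >
          [3,4] "a" : (N\(S\N))/NP
          [4,5] "quickly" : NP
    [5,6] "here" : NP\PP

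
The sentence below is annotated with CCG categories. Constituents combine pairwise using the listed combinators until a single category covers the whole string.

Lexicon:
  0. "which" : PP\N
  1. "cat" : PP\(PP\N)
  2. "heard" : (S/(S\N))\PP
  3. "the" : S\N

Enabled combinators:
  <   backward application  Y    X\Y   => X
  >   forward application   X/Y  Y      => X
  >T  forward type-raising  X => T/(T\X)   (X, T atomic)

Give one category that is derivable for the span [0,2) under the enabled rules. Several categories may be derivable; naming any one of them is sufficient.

PP

[0,4] S   >
  [0,3] S/(S\N)   <
    [0,2] PP   <
      [0,1] "which" : PP\N
      [1,2] "cat" : PP\(PP\N)
    [2,3] "heard" : (S/(S\N))\PP
  [3,4] "the" : S\N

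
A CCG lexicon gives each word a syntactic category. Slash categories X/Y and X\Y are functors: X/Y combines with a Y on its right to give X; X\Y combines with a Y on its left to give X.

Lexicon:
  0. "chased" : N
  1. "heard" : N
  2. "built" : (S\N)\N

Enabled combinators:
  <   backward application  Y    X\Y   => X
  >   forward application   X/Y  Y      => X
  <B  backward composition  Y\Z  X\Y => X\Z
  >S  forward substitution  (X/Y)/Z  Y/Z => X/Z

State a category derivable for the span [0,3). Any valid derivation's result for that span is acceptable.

S

[0,3] S   <
  [0,1] "chased" : N
  [1,3] S\N   <
    [1,2] "heard" : N
    [2,3] "built" : (S\N)\N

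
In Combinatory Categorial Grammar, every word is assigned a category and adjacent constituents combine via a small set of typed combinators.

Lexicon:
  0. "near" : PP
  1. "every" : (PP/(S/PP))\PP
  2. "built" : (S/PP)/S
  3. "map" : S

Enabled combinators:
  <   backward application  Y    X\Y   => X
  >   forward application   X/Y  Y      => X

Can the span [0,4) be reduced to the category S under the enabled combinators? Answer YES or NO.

PP (PP/(S/PP))\PP (S/PP)/S S
CKY chart[0,4] = {PP}; S ∉ chart

NO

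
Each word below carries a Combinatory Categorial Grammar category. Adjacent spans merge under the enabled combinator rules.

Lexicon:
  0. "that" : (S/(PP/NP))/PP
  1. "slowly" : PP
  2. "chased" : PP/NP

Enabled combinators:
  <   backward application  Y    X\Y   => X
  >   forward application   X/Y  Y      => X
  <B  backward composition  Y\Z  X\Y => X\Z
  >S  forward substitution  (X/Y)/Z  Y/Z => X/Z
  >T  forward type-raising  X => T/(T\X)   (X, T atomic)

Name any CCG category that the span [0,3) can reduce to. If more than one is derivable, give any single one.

[0,3] S   >
  [0,2] S/(PP/NP)   >
    [0,1] "that" : (S/(PP/NP))/PP
    [1,2] "slowly" : PP
  [2,3] "chased" : PP/NP

S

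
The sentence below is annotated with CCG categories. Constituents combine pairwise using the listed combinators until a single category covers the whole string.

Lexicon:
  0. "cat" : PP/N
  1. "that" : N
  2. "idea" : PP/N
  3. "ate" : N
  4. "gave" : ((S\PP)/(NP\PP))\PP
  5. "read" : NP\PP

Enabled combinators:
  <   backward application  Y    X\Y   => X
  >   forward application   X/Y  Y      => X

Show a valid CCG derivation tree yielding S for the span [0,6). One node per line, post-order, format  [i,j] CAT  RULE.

[0,1] PP/N  lex  "cat"
[1,2] N  lex  "that"
[0,2] PP  >  k=1
[2,3] PP/N  lex  "idea"
[3,4] N  lex  "ate"
[2,4] PP  >  k=3
[4,5] ((S\PP)/(NP\PP))\PP  lex  "gave"
[2,5] (S\PP)/(NP\PP)  <  k=4
[5,6] NP\PP  lex  "read"
[2,6] S\PP  >  k=5
[0,6] S  <  k=2

[0,6] S   <
  [0,2] PP   >
    [0,1] "cat" : PP/N
    [1,2] "that" : N
  [2,6] S\PP   >
    [2,5] (S\PP)/(NP\PP)   <
      [2,4] PP   >
        [2,3] "idea" : PP/N
        [3,4] "ate" : N
      [4,5] "gave" : ((S\PP)/(NP\PP))\PP
    [5,6] "read" : NP\PP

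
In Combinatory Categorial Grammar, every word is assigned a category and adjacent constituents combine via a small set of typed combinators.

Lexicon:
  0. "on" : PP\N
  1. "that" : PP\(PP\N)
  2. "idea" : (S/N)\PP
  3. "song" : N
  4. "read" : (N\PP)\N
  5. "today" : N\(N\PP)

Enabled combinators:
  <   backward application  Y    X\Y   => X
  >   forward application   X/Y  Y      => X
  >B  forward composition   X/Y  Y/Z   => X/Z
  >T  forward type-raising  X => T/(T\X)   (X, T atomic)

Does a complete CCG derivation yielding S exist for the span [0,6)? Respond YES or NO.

[0,6] S   >
  [0,3] S/N   <
    [0,2] PP   <
      [0,1] "on" : PP\N
      [1,2] "that" : PP\(PP\N)
    [2,3] "idea" : (S/N)\PP
  [3,6] N   <
    [3,5] N\PP   <
      [3,4] "song" : N
      [4,5] "read" : (N\PP)\N
    [5,6] "today" : N\(N\PP)

YES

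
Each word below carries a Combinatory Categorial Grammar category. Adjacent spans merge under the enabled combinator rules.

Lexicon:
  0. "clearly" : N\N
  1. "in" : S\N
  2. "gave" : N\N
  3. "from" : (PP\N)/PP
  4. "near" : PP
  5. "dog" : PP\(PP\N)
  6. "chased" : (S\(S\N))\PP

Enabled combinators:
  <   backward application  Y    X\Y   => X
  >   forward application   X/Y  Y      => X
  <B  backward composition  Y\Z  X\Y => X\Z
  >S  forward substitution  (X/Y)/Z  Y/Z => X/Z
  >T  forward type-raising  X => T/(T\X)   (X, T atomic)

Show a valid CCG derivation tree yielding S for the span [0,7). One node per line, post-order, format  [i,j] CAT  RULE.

[0,1] N\N  lex  "clearly"
[1,2] S\N  lex  "in"
[0,2] S\N  <B  k=1
[2,3] N\N  lex  "gave"
[3,4] (PP\N)/PP  lex  "from"
[4,5] PP  lex  "near"
[3,5] PP\N  >  k=4
[2,5] PP\N  <B  k=3
[5,6] PP\(PP\N)  lex  "dog"
[2,6] PP  <  k=5
[6,7] (S\(S\N))\PP  lex  "chased"
[2,7] S\(S\N)  <  k=6
[0,7] S  <  k=2

[0,7] S   <
  [0,2] S\N   <B
    [0,1] "clearly" : N\N
    [1,2] "in" : S\N
  [2,7] S\(S\N)   <
    [2,6] PP   <
      [2,5] PP\N   <B
        [2,3] "gave" : N\N
        [3,5] PP\N   >
          [3,4] "from" : (PP\N)/PP
          [4,5] "near" : PP
      [5,6] "dog" : PP\(PP\N)
    [6,7] "chased" : (S\(S\N))\PP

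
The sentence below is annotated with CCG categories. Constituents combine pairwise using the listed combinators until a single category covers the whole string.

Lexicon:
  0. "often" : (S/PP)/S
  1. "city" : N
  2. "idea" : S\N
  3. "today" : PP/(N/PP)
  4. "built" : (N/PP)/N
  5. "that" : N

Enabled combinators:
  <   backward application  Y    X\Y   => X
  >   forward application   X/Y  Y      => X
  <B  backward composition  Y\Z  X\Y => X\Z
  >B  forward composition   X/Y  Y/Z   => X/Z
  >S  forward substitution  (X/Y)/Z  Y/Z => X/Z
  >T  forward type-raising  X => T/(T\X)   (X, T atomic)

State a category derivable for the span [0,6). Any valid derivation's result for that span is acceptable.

S

[0,6] S   >
  [0,3] S/PP   >
    [0,1] "often" : (S/PP)/S
    [1,3] S   <
      [1,2] "city" : N
      [2,3] "idea" : S\N
  [3,6] PP   >
    [3,5] PP/N   >B
      [3,4] "today" : PP/(N/PP)
      [4,5] "built" : (N/PP)/N
    [5,6] "that" : N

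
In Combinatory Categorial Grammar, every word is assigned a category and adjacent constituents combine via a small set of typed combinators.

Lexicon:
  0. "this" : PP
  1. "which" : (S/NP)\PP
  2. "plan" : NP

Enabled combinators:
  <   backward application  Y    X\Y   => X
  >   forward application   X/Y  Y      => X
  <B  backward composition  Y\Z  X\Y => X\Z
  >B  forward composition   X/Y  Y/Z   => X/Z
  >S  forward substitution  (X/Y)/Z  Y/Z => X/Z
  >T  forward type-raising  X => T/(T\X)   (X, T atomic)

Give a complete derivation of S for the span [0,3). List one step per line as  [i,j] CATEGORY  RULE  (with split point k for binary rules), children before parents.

[0,3] S   >
  [0,2] S/NP   <
    [0,1] "this" : PP
    [1,2] "which" : (S/NP)\PP
  [2,3] "plan" : NP

[0,1] PP  lex  "this"
[1,2] (S/NP)\PP  lex  "which"
[0,2] S/NP  <  k=1
[2,3] NP  lex  "plan"
[0,3] S  >  k=2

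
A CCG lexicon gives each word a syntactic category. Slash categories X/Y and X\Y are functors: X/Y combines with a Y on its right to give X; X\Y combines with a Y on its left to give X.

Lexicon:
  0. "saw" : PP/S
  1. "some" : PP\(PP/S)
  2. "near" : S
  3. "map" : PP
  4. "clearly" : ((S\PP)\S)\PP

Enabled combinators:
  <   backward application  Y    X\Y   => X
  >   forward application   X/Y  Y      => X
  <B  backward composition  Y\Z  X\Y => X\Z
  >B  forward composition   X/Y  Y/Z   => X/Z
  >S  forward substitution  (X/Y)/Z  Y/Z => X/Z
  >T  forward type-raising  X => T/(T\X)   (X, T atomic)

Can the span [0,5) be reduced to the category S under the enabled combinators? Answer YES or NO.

[0,5] S   <
  [0,2] PP   <
    [0,1] "saw" : PP/S
    [1,2] "some" : PP\(PP/S)
  [2,5] S\PP   <
    [2,3] "near" : S
    [3,5] (S\PP)\S   <
      [3,4] "map" : PP
      [4,5] "clearly" : ((S\PP)\S)\PP

YES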